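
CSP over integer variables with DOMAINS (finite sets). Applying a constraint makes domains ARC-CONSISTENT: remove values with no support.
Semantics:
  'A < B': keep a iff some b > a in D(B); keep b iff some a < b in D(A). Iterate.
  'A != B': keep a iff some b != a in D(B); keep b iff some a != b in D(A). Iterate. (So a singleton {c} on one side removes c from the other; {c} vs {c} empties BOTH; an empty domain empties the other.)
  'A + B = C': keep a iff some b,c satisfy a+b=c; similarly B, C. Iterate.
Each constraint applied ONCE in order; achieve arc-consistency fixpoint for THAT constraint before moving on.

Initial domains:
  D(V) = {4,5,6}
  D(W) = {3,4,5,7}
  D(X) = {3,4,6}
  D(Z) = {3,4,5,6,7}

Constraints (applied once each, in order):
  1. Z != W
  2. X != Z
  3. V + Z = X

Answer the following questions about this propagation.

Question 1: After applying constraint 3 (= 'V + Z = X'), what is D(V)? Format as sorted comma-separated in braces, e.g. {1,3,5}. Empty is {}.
Answer: {}

Derivation:
Constraint 1 (Z != W) on D(Z)={3,4,5,6,7} D(W)={3,4,5,7}: no change
Constraint 2 (X != Z) on D(X)={3,4,6} D(Z)={3,4,5,6,7}: no change
Constraint 3 (V + Z = X) on D(V)={4,5,6} D(Z)={3,4,5,6,7} D(X)={3,4,6}: V {4,5,6}->{}; Z {3,4,5,6,7}->{}; X {3,4,6}->{}
So after constraint 3: D(V) = {}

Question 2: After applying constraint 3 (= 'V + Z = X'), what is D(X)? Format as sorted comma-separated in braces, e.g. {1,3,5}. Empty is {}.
Answer: {}

Derivation:
Constraint 1 (Z != W) on D(Z)={3,4,5,6,7} D(W)={3,4,5,7}: no change
Constraint 2 (X != Z) on D(X)={3,4,6} D(Z)={3,4,5,6,7}: no change
Constraint 3 (V + Z = X) on D(V)={4,5,6} D(Z)={3,4,5,6,7} D(X)={3,4,6}: V {4,5,6}->{}; Z {3,4,5,6,7}->{}; X {3,4,6}->{}
So after constraint 3: D(X) = {}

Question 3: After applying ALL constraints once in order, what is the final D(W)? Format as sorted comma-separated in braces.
Constraint 1 (Z != W) on D(Z)={3,4,5,6,7} D(W)={3,4,5,7}: no change
Constraint 2 (X != Z) on D(X)={3,4,6} D(Z)={3,4,5,6,7}: no change
Constraint 3 (V + Z = X) on D(V)={4,5,6} D(Z)={3,4,5,6,7} D(X)={3,4,6}: V {4,5,6}->{}; Z {3,4,5,6,7}->{}; X {3,4,6}->{}
So after all 3 constraints: D(W) = {3,4,5,7}

Answer: {3,4,5,7}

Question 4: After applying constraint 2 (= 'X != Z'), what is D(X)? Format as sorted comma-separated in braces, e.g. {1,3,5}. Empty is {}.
Constraint 1 (Z != W) on D(Z)={3,4,5,6,7} D(W)={3,4,5,7}: no change
Constraint 2 (X != Z) on D(X)={3,4,6} D(Z)={3,4,5,6,7}: no change
So after constraint 2: D(X) = {3,4,6}

Answer: {3,4,6}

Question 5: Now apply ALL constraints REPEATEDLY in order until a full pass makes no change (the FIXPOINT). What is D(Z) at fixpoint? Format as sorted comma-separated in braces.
pass 0 (initial): D(Z)={3,4,5,6,7}
pass 1: V {4,5,6}->{}; X {3,4,6}->{}; Z {3,4,5,6,7}->{}
pass 2: W {3,4,5,7}->{}
pass 3: no change
Fixpoint after 3 passes: D(Z) = {}

Answer: {}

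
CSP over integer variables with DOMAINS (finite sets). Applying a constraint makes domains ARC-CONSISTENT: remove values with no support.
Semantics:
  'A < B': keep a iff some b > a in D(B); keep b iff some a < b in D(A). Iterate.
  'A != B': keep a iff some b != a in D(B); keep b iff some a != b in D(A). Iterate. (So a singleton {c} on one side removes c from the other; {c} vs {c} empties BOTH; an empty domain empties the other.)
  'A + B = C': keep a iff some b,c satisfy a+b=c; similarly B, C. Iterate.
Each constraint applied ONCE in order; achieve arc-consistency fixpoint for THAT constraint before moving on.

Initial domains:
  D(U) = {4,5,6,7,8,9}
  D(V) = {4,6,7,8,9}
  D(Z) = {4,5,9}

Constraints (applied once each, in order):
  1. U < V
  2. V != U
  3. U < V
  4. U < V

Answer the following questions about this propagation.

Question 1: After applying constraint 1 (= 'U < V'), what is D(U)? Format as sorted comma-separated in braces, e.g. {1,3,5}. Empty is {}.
Constraint 1 (U < V) on D(U)={4,5,6,7,8,9} D(V)={4,6,7,8,9}: U {4,5,6,7,8,9}->{4,5,6,7,8}; V {4,6,7,8,9}->{6,7,8,9}
So after constraint 1: D(U) = {4,5,6,7,8}

Answer: {4,5,6,7,8}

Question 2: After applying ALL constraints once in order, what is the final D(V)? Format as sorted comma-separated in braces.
Constraint 1 (U < V) on D(U)={4,5,6,7,8,9} D(V)={4,6,7,8,9}: U {4,5,6,7,8,9}->{4,5,6,7,8}; V {4,6,7,8,9}->{6,7,8,9}
Constraint 2 (V != U) on D(V)={6,7,8,9} D(U)={4,5,6,7,8}: no change
Constraint 3 (U < V) on D(U)={4,5,6,7,8} D(V)={6,7,8,9}: no change
Constraint 4 (U < V) on D(U)={4,5,6,7,8} D(V)={6,7,8,9}: no change
So after all 4 constraints: D(V) = {6,7,8,9}

Answer: {6,7,8,9}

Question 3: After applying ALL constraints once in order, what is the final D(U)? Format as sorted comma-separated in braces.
Constraint 1 (U < V) on D(U)={4,5,6,7,8,9} D(V)={4,6,7,8,9}: U {4,5,6,7,8,9}->{4,5,6,7,8}; V {4,6,7,8,9}->{6,7,8,9}
Constraint 2 (V != U) on D(V)={6,7,8,9} D(U)={4,5,6,7,8}: no change
Constraint 3 (U < V) on D(U)={4,5,6,7,8} D(V)={6,7,8,9}: no change
Constraint 4 (U < V) on D(U)={4,5,6,7,8} D(V)={6,7,8,9}: no change
So after all 4 constraints: D(U) = {4,5,6,7,8}

Answer: {4,5,6,7,8}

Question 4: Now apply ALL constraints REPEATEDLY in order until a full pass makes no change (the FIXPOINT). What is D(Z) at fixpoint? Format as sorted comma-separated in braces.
Answer: {4,5,9}

Derivation:
pass 0 (initial): D(Z)={4,5,9}
pass 1: U {4,5,6,7,8,9}->{4,5,6,7,8}; V {4,6,7,8,9}->{6,7,8,9}
pass 2: no change
Fixpoint after 2 passes: D(Z) = {4,5,9}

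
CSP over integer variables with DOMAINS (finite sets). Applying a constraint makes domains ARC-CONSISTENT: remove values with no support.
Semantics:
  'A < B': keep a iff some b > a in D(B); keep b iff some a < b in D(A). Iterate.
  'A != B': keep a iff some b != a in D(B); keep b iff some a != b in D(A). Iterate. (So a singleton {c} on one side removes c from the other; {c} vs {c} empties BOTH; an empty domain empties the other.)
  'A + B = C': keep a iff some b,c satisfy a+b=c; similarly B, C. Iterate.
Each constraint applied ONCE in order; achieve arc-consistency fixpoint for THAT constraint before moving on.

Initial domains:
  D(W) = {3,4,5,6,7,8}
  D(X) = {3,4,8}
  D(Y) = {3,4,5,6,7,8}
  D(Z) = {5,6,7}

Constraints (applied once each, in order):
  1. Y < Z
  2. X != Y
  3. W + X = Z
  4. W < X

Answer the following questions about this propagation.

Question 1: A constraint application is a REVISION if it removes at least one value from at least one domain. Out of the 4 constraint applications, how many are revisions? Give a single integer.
Answer: 3

Derivation:
Constraint 1 (Y < Z) on D(Y)={3,4,5,6,7,8} D(Z)={5,6,7}: Y {3,4,5,6,7,8}->{3,4,5,6} => REVISION
Constraint 2 (X != Y) on D(X)={3,4,8} D(Y)={3,4,5,6}: no change => not a revision
Constraint 3 (W + X = Z) on D(W)={3,4,5,6,7,8} D(X)={3,4,8} D(Z)={5,6,7}: W {3,4,5,6,7,8}->{3,4}; X {3,4,8}->{3,4}; Z {5,6,7}->{6,7} => REVISION
Constraint 4 (W < X) on D(W)={3,4} D(X)={3,4}: W {3,4}->{3}; X {3,4}->{4} => REVISION
Total revisions = 3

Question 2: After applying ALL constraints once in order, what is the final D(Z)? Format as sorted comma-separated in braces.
Constraint 1 (Y < Z) on D(Y)={3,4,5,6,7,8} D(Z)={5,6,7}: Y {3,4,5,6,7,8}->{3,4,5,6}
Constraint 2 (X != Y) on D(X)={3,4,8} D(Y)={3,4,5,6}: no change
Constraint 3 (W + X = Z) on D(W)={3,4,5,6,7,8} D(X)={3,4,8} D(Z)={5,6,7}: W {3,4,5,6,7,8}->{3,4}; X {3,4,8}->{3,4}; Z {5,6,7}->{6,7}
Constraint 4 (W < X) on D(W)={3,4} D(X)={3,4}: W {3,4}->{3}; X {3,4}->{4}
So after all 4 constraints: D(Z) = {6,7}

Answer: {6,7}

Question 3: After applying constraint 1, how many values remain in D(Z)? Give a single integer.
Answer: 3

Derivation:
Constraint 1 (Y < Z) on D(Y)={3,4,5,6,7,8} D(Z)={5,6,7}: Y {3,4,5,6,7,8}->{3,4,5,6}
So after constraint 1: D(Z)={5,6,7}, size = 3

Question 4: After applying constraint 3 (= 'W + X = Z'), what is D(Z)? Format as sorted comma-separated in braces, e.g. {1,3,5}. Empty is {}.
Answer: {6,7}

Derivation:
Constraint 1 (Y < Z) on D(Y)={3,4,5,6,7,8} D(Z)={5,6,7}: Y {3,4,5,6,7,8}->{3,4,5,6}
Constraint 2 (X != Y) on D(X)={3,4,8} D(Y)={3,4,5,6}: no change
Constraint 3 (W + X = Z) on D(W)={3,4,5,6,7,8} D(X)={3,4,8} D(Z)={5,6,7}: W {3,4,5,6,7,8}->{3,4}; X {3,4,8}->{3,4}; Z {5,6,7}->{6,7}
So after constraint 3: D(Z) = {6,7}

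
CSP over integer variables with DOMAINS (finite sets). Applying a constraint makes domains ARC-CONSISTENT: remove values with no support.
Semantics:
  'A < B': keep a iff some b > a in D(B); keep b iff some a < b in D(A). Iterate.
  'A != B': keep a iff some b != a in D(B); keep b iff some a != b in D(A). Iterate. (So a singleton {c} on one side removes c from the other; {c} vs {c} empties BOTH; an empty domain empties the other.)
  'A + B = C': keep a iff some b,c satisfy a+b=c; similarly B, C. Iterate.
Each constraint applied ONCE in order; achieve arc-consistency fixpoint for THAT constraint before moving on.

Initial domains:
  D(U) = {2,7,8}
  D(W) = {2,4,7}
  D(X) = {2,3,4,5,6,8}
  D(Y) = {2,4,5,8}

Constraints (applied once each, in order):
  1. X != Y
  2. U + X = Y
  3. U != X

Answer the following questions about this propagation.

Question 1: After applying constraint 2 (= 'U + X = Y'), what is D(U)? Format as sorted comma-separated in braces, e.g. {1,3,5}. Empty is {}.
Constraint 1 (X != Y) on D(X)={2,3,4,5,6,8} D(Y)={2,4,5,8}: no change
Constraint 2 (U + X = Y) on D(U)={2,7,8} D(X)={2,3,4,5,6,8} D(Y)={2,4,5,8}: U {2,7,8}->{2}; X {2,3,4,5,6,8}->{2,3,6}; Y {2,4,5,8}->{4,5,8}
So after constraint 2: D(U) = {2}

Answer: {2}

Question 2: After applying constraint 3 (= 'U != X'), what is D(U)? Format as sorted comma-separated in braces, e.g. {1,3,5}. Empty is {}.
Answer: {2}

Derivation:
Constraint 1 (X != Y) on D(X)={2,3,4,5,6,8} D(Y)={2,4,5,8}: no change
Constraint 2 (U + X = Y) on D(U)={2,7,8} D(X)={2,3,4,5,6,8} D(Y)={2,4,5,8}: U {2,7,8}->{2}; X {2,3,4,5,6,8}->{2,3,6}; Y {2,4,5,8}->{4,5,8}
Constraint 3 (U != X) on D(U)={2} D(X)={2,3,6}: X {2,3,6}->{3,6}
So after constraint 3: D(U) = {2}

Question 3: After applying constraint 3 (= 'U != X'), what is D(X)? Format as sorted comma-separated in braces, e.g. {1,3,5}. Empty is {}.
Answer: {3,6}

Derivation:
Constraint 1 (X != Y) on D(X)={2,3,4,5,6,8} D(Y)={2,4,5,8}: no change
Constraint 2 (U + X = Y) on D(U)={2,7,8} D(X)={2,3,4,5,6,8} D(Y)={2,4,5,8}: U {2,7,8}->{2}; X {2,3,4,5,6,8}->{2,3,6}; Y {2,4,5,8}->{4,5,8}
Constraint 3 (U != X) on D(U)={2} D(X)={2,3,6}: X {2,3,6}->{3,6}
So after constraint 3: D(X) = {3,6}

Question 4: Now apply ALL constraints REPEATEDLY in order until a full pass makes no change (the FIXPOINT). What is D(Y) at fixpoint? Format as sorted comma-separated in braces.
pass 0 (initial): D(Y)={2,4,5,8}
pass 1: U {2,7,8}->{2}; X {2,3,4,5,6,8}->{3,6}; Y {2,4,5,8}->{4,5,8}
pass 2: Y {4,5,8}->{5,8}
pass 3: no change
Fixpoint after 3 passes: D(Y) = {5,8}

Answer: {5,8}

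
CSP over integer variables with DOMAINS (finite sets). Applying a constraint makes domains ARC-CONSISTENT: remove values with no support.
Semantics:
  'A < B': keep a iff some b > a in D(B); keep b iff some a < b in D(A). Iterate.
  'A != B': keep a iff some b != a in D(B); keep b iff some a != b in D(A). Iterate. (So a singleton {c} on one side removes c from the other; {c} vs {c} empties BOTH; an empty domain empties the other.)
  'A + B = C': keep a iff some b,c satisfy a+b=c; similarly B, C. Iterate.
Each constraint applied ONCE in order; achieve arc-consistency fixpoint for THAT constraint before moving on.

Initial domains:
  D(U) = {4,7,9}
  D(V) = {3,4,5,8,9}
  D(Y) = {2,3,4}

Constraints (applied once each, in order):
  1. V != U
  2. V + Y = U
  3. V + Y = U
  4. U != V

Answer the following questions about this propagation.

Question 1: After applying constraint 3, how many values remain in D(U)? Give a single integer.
Constraint 1 (V != U) on D(V)={3,4,5,8,9} D(U)={4,7,9}: no change
Constraint 2 (V + Y = U) on D(V)={3,4,5,8,9} D(Y)={2,3,4} D(U)={4,7,9}: V {3,4,5,8,9}->{3,4,5}; U {4,7,9}->{7,9}
Constraint 3 (V + Y = U) on D(V)={3,4,5} D(Y)={2,3,4} D(U)={7,9}: no change
So after constraint 3: D(U)={7,9}, size = 2

Answer: 2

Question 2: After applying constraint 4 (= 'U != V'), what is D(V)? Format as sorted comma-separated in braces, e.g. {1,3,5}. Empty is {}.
Constraint 1 (V != U) on D(V)={3,4,5,8,9} D(U)={4,7,9}: no change
Constraint 2 (V + Y = U) on D(V)={3,4,5,8,9} D(Y)={2,3,4} D(U)={4,7,9}: V {3,4,5,8,9}->{3,4,5}; U {4,7,9}->{7,9}
Constraint 3 (V + Y = U) on D(V)={3,4,5} D(Y)={2,3,4} D(U)={7,9}: no change
Constraint 4 (U != V) on D(U)={7,9} D(V)={3,4,5}: no change
So after constraint 4: D(V) = {3,4,5}

Answer: {3,4,5}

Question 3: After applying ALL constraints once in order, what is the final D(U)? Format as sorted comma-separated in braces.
Answer: {7,9}

Derivation:
Constraint 1 (V != U) on D(V)={3,4,5,8,9} D(U)={4,7,9}: no change
Constraint 2 (V + Y = U) on D(V)={3,4,5,8,9} D(Y)={2,3,4} D(U)={4,7,9}: V {3,4,5,8,9}->{3,4,5}; U {4,7,9}->{7,9}
Constraint 3 (V + Y = U) on D(V)={3,4,5} D(Y)={2,3,4} D(U)={7,9}: no change
Constraint 4 (U != V) on D(U)={7,9} D(V)={3,4,5}: no change
So after all 4 constraints: D(U) = {7,9}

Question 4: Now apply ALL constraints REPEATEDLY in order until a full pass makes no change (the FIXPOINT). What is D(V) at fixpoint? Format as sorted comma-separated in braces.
Answer: {3,4,5}

Derivation:
pass 0 (initial): D(V)={3,4,5,8,9}
pass 1: U {4,7,9}->{7,9}; V {3,4,5,8,9}->{3,4,5}
pass 2: no change
Fixpoint after 2 passes: D(V) = {3,4,5}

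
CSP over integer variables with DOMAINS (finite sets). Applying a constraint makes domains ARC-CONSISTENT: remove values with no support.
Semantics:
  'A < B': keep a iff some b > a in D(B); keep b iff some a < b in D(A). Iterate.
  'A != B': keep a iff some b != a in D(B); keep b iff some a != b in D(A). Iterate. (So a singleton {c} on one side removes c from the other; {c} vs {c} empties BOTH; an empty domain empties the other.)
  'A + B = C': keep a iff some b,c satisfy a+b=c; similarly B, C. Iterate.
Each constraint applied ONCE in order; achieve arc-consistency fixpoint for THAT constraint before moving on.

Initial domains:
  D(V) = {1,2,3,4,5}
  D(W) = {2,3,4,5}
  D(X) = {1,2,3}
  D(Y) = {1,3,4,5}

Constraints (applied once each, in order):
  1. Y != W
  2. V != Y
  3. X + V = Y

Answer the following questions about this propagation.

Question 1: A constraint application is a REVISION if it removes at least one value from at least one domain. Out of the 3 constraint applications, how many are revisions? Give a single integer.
Answer: 1

Derivation:
Constraint 1 (Y != W) on D(Y)={1,3,4,5} D(W)={2,3,4,5}: no change => not a revision
Constraint 2 (V != Y) on D(V)={1,2,3,4,5} D(Y)={1,3,4,5}: no change => not a revision
Constraint 3 (X + V = Y) on D(X)={1,2,3} D(V)={1,2,3,4,5} D(Y)={1,3,4,5}: V {1,2,3,4,5}->{1,2,3,4}; Y {1,3,4,5}->{3,4,5} => REVISION
Total revisions = 1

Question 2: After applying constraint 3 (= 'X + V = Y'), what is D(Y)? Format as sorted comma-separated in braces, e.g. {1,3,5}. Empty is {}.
Constraint 1 (Y != W) on D(Y)={1,3,4,5} D(W)={2,3,4,5}: no change
Constraint 2 (V != Y) on D(V)={1,2,3,4,5} D(Y)={1,3,4,5}: no change
Constraint 3 (X + V = Y) on D(X)={1,2,3} D(V)={1,2,3,4,5} D(Y)={1,3,4,5}: V {1,2,3,4,5}->{1,2,3,4}; Y {1,3,4,5}->{3,4,5}
So after constraint 3: D(Y) = {3,4,5}

Answer: {3,4,5}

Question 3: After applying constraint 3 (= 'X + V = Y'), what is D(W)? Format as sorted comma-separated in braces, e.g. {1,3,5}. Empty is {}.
Answer: {2,3,4,5}

Derivation:
Constraint 1 (Y != W) on D(Y)={1,3,4,5} D(W)={2,3,4,5}: no change
Constraint 2 (V != Y) on D(V)={1,2,3,4,5} D(Y)={1,3,4,5}: no change
Constraint 3 (X + V = Y) on D(X)={1,2,3} D(V)={1,2,3,4,5} D(Y)={1,3,4,5}: V {1,2,3,4,5}->{1,2,3,4}; Y {1,3,4,5}->{3,4,5}
So after constraint 3: D(W) = {2,3,4,5}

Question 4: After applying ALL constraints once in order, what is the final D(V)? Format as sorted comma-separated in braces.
Constraint 1 (Y != W) on D(Y)={1,3,4,5} D(W)={2,3,4,5}: no change
Constraint 2 (V != Y) on D(V)={1,2,3,4,5} D(Y)={1,3,4,5}: no change
Constraint 3 (X + V = Y) on D(X)={1,2,3} D(V)={1,2,3,4,5} D(Y)={1,3,4,5}: V {1,2,3,4,5}->{1,2,3,4}; Y {1,3,4,5}->{3,4,5}
So after all 3 constraints: D(V) = {1,2,3,4}

Answer: {1,2,3,4}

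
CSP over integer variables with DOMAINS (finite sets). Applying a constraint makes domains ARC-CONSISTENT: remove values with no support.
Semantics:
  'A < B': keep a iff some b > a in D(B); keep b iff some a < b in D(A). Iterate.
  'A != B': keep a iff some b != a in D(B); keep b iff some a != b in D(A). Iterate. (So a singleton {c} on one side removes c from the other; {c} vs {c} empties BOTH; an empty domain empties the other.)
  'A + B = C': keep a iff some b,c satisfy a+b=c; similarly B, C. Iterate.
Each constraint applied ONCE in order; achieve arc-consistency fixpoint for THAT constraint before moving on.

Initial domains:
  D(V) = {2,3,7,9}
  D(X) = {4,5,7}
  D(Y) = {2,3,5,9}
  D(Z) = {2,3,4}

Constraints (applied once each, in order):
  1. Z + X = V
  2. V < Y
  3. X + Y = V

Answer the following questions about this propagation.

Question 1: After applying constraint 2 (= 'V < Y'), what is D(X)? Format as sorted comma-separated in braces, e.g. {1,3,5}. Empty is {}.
Answer: {4,5,7}

Derivation:
Constraint 1 (Z + X = V) on D(Z)={2,3,4} D(X)={4,5,7} D(V)={2,3,7,9}: V {2,3,7,9}->{7,9}
Constraint 2 (V < Y) on D(V)={7,9} D(Y)={2,3,5,9}: V {7,9}->{7}; Y {2,3,5,9}->{9}
So after constraint 2: D(X) = {4,5,7}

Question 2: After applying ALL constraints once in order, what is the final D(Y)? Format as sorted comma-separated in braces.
Constraint 1 (Z + X = V) on D(Z)={2,3,4} D(X)={4,5,7} D(V)={2,3,7,9}: V {2,3,7,9}->{7,9}
Constraint 2 (V < Y) on D(V)={7,9} D(Y)={2,3,5,9}: V {7,9}->{7}; Y {2,3,5,9}->{9}
Constraint 3 (X + Y = V) on D(X)={4,5,7} D(Y)={9} D(V)={7}: X {4,5,7}->{}; Y {9}->{}; V {7}->{}
So after all 3 constraints: D(Y) = {}

Answer: {}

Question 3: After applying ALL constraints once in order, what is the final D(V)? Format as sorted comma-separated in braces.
Constraint 1 (Z + X = V) on D(Z)={2,3,4} D(X)={4,5,7} D(V)={2,3,7,9}: V {2,3,7,9}->{7,9}
Constraint 2 (V < Y) on D(V)={7,9} D(Y)={2,3,5,9}: V {7,9}->{7}; Y {2,3,5,9}->{9}
Constraint 3 (X + Y = V) on D(X)={4,5,7} D(Y)={9} D(V)={7}: X {4,5,7}->{}; Y {9}->{}; V {7}->{}
So after all 3 constraints: D(V) = {}

Answer: {}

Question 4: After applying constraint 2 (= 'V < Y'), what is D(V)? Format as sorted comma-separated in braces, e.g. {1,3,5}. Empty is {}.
Constraint 1 (Z + X = V) on D(Z)={2,3,4} D(X)={4,5,7} D(V)={2,3,7,9}: V {2,3,7,9}->{7,9}
Constraint 2 (V < Y) on D(V)={7,9} D(Y)={2,3,5,9}: V {7,9}->{7}; Y {2,3,5,9}->{9}
So after constraint 2: D(V) = {7}

Answer: {7}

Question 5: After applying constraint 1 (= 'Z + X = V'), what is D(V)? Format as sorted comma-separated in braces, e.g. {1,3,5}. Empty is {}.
Constraint 1 (Z + X = V) on D(Z)={2,3,4} D(X)={4,5,7} D(V)={2,3,7,9}: V {2,3,7,9}->{7,9}
So after constraint 1: D(V) = {7,9}

Answer: {7,9}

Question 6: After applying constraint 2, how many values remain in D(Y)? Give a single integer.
Answer: 1

Derivation:
Constraint 1 (Z + X = V) on D(Z)={2,3,4} D(X)={4,5,7} D(V)={2,3,7,9}: V {2,3,7,9}->{7,9}
Constraint 2 (V < Y) on D(V)={7,9} D(Y)={2,3,5,9}: V {7,9}->{7}; Y {2,3,5,9}->{9}
So after constraint 2: D(Y)={9}, size = 1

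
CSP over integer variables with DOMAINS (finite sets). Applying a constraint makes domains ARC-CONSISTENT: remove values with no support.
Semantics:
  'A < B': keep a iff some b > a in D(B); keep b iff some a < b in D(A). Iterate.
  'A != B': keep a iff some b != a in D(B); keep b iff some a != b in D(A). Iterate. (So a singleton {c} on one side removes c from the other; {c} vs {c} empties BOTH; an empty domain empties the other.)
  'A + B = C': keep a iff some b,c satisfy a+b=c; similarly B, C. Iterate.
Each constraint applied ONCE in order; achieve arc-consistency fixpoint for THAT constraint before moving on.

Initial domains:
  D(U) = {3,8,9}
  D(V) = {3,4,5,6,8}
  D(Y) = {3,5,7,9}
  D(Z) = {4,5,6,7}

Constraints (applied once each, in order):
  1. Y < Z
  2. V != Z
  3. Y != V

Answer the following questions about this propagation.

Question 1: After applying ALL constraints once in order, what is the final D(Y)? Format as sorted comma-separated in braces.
Constraint 1 (Y < Z) on D(Y)={3,5,7,9} D(Z)={4,5,6,7}: Y {3,5,7,9}->{3,5}
Constraint 2 (V != Z) on D(V)={3,4,5,6,8} D(Z)={4,5,6,7}: no change
Constraint 3 (Y != V) on D(Y)={3,5} D(V)={3,4,5,6,8}: no change
So after all 3 constraints: D(Y) = {3,5}

Answer: {3,5}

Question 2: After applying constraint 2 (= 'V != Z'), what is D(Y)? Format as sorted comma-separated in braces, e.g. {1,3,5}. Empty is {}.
Answer: {3,5}

Derivation:
Constraint 1 (Y < Z) on D(Y)={3,5,7,9} D(Z)={4,5,6,7}: Y {3,5,7,9}->{3,5}
Constraint 2 (V != Z) on D(V)={3,4,5,6,8} D(Z)={4,5,6,7}: no change
So after constraint 2: D(Y) = {3,5}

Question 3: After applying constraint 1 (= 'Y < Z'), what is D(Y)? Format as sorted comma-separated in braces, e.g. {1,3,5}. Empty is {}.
Constraint 1 (Y < Z) on D(Y)={3,5,7,9} D(Z)={4,5,6,7}: Y {3,5,7,9}->{3,5}
So after constraint 1: D(Y) = {3,5}

Answer: {3,5}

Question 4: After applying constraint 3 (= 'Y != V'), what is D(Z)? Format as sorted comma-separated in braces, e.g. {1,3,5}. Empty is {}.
Answer: {4,5,6,7}

Derivation:
Constraint 1 (Y < Z) on D(Y)={3,5,7,9} D(Z)={4,5,6,7}: Y {3,5,7,9}->{3,5}
Constraint 2 (V != Z) on D(V)={3,4,5,6,8} D(Z)={4,5,6,7}: no change
Constraint 3 (Y != V) on D(Y)={3,5} D(V)={3,4,5,6,8}: no change
So after constraint 3: D(Z) = {4,5,6,7}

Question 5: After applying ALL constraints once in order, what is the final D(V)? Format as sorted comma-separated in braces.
Constraint 1 (Y < Z) on D(Y)={3,5,7,9} D(Z)={4,5,6,7}: Y {3,5,7,9}->{3,5}
Constraint 2 (V != Z) on D(V)={3,4,5,6,8} D(Z)={4,5,6,7}: no change
Constraint 3 (Y != V) on D(Y)={3,5} D(V)={3,4,5,6,8}: no change
So after all 3 constraints: D(V) = {3,4,5,6,8}

Answer: {3,4,5,6,8}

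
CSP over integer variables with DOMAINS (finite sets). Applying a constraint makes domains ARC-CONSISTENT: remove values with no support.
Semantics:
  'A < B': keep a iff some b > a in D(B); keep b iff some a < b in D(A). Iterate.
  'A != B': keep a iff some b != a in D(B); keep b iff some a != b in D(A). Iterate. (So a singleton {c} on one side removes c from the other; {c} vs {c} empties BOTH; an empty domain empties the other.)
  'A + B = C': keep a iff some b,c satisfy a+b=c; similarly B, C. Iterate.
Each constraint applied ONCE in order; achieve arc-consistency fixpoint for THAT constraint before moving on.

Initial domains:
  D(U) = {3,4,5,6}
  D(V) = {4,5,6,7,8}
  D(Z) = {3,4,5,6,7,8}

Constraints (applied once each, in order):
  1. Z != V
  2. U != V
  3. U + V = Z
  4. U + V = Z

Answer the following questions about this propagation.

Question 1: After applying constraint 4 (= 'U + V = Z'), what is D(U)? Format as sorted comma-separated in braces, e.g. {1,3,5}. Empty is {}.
Constraint 1 (Z != V) on D(Z)={3,4,5,6,7,8} D(V)={4,5,6,7,8}: no change
Constraint 2 (U != V) on D(U)={3,4,5,6} D(V)={4,5,6,7,8}: no change
Constraint 3 (U + V = Z) on D(U)={3,4,5,6} D(V)={4,5,6,7,8} D(Z)={3,4,5,6,7,8}: U {3,4,5,6}->{3,4}; V {4,5,6,7,8}->{4,5}; Z {3,4,5,6,7,8}->{7,8}
Constraint 4 (U + V = Z) on D(U)={3,4} D(V)={4,5} D(Z)={7,8}: no change
So after constraint 4: D(U) = {3,4}

Answer: {3,4}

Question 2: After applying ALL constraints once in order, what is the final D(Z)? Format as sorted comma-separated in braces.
Answer: {7,8}

Derivation:
Constraint 1 (Z != V) on D(Z)={3,4,5,6,7,8} D(V)={4,5,6,7,8}: no change
Constraint 2 (U != V) on D(U)={3,4,5,6} D(V)={4,5,6,7,8}: no change
Constraint 3 (U + V = Z) on D(U)={3,4,5,6} D(V)={4,5,6,7,8} D(Z)={3,4,5,6,7,8}: U {3,4,5,6}->{3,4}; V {4,5,6,7,8}->{4,5}; Z {3,4,5,6,7,8}->{7,8}
Constraint 4 (U + V = Z) on D(U)={3,4} D(V)={4,5} D(Z)={7,8}: no change
So after all 4 constraints: D(Z) = {7,8}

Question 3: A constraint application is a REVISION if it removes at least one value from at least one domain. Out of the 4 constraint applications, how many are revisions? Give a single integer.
Answer: 1

Derivation:
Constraint 1 (Z != V) on D(Z)={3,4,5,6,7,8} D(V)={4,5,6,7,8}: no change => not a revision
Constraint 2 (U != V) on D(U)={3,4,5,6} D(V)={4,5,6,7,8}: no change => not a revision
Constraint 3 (U + V = Z) on D(U)={3,4,5,6} D(V)={4,5,6,7,8} D(Z)={3,4,5,6,7,8}: U {3,4,5,6}->{3,4}; V {4,5,6,7,8}->{4,5}; Z {3,4,5,6,7,8}->{7,8} => REVISION
Constraint 4 (U + V = Z) on D(U)={3,4} D(V)={4,5} D(Z)={7,8}: no change => not a revision
Total revisions = 1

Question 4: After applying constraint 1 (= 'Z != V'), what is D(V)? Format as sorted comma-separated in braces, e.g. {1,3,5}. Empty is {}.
Answer: {4,5,6,7,8}

Derivation:
Constraint 1 (Z != V) on D(Z)={3,4,5,6,7,8} D(V)={4,5,6,7,8}: no change
So after constraint 1: D(V) = {4,5,6,7,8}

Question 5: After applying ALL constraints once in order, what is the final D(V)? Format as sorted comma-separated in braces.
Answer: {4,5}

Derivation:
Constraint 1 (Z != V) on D(Z)={3,4,5,6,7,8} D(V)={4,5,6,7,8}: no change
Constraint 2 (U != V) on D(U)={3,4,5,6} D(V)={4,5,6,7,8}: no change
Constraint 3 (U + V = Z) on D(U)={3,4,5,6} D(V)={4,5,6,7,8} D(Z)={3,4,5,6,7,8}: U {3,4,5,6}->{3,4}; V {4,5,6,7,8}->{4,5}; Z {3,4,5,6,7,8}->{7,8}
Constraint 4 (U + V = Z) on D(U)={3,4} D(V)={4,5} D(Z)={7,8}: no change
So after all 4 constraints: D(V) = {4,5}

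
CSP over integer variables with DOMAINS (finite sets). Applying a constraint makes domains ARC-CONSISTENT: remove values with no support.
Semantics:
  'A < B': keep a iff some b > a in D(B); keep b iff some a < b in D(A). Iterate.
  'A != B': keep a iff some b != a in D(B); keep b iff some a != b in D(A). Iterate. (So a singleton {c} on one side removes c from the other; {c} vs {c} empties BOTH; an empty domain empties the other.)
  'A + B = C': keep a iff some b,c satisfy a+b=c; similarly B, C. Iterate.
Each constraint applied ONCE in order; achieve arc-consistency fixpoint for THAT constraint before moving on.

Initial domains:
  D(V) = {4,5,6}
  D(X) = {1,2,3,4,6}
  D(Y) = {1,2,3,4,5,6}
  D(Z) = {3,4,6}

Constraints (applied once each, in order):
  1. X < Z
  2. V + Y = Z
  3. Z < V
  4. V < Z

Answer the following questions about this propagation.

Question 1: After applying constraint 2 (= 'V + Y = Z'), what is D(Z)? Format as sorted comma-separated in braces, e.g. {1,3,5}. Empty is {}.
Answer: {6}

Derivation:
Constraint 1 (X < Z) on D(X)={1,2,3,4,6} D(Z)={3,4,6}: X {1,2,3,4,6}->{1,2,3,4}
Constraint 2 (V + Y = Z) on D(V)={4,5,6} D(Y)={1,2,3,4,5,6} D(Z)={3,4,6}: V {4,5,6}->{4,5}; Y {1,2,3,4,5,6}->{1,2}; Z {3,4,6}->{6}
So after constraint 2: D(Z) = {6}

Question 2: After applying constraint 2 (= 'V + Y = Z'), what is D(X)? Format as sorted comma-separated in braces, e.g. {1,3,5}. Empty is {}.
Constraint 1 (X < Z) on D(X)={1,2,3,4,6} D(Z)={3,4,6}: X {1,2,3,4,6}->{1,2,3,4}
Constraint 2 (V + Y = Z) on D(V)={4,5,6} D(Y)={1,2,3,4,5,6} D(Z)={3,4,6}: V {4,5,6}->{4,5}; Y {1,2,3,4,5,6}->{1,2}; Z {3,4,6}->{6}
So after constraint 2: D(X) = {1,2,3,4}

Answer: {1,2,3,4}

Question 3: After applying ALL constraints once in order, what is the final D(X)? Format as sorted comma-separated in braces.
Constraint 1 (X < Z) on D(X)={1,2,3,4,6} D(Z)={3,4,6}: X {1,2,3,4,6}->{1,2,3,4}
Constraint 2 (V + Y = Z) on D(V)={4,5,6} D(Y)={1,2,3,4,5,6} D(Z)={3,4,6}: V {4,5,6}->{4,5}; Y {1,2,3,4,5,6}->{1,2}; Z {3,4,6}->{6}
Constraint 3 (Z < V) on D(Z)={6} D(V)={4,5}: Z {6}->{}; V {4,5}->{}
Constraint 4 (V < Z) on D(V)={} D(Z)={}: no change
So after all 4 constraints: D(X) = {1,2,3,4}

Answer: {1,2,3,4}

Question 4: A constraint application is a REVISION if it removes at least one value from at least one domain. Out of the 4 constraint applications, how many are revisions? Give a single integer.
Constraint 1 (X < Z) on D(X)={1,2,3,4,6} D(Z)={3,4,6}: X {1,2,3,4,6}->{1,2,3,4} => REVISION
Constraint 2 (V + Y = Z) on D(V)={4,5,6} D(Y)={1,2,3,4,5,6} D(Z)={3,4,6}: V {4,5,6}->{4,5}; Y {1,2,3,4,5,6}->{1,2}; Z {3,4,6}->{6} => REVISION
Constraint 3 (Z < V) on D(Z)={6} D(V)={4,5}: Z {6}->{}; V {4,5}->{} => REVISION
Constraint 4 (V < Z) on D(V)={} D(Z)={}: no change => not a revision
Total revisions = 3

Answer: 3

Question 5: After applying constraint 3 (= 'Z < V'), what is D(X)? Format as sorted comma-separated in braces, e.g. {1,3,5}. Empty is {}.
Constraint 1 (X < Z) on D(X)={1,2,3,4,6} D(Z)={3,4,6}: X {1,2,3,4,6}->{1,2,3,4}
Constraint 2 (V + Y = Z) on D(V)={4,5,6} D(Y)={1,2,3,4,5,6} D(Z)={3,4,6}: V {4,5,6}->{4,5}; Y {1,2,3,4,5,6}->{1,2}; Z {3,4,6}->{6}
Constraint 3 (Z < V) on D(Z)={6} D(V)={4,5}: Z {6}->{}; V {4,5}->{}
So after constraint 3: D(X) = {1,2,3,4}

Answer: {1,2,3,4}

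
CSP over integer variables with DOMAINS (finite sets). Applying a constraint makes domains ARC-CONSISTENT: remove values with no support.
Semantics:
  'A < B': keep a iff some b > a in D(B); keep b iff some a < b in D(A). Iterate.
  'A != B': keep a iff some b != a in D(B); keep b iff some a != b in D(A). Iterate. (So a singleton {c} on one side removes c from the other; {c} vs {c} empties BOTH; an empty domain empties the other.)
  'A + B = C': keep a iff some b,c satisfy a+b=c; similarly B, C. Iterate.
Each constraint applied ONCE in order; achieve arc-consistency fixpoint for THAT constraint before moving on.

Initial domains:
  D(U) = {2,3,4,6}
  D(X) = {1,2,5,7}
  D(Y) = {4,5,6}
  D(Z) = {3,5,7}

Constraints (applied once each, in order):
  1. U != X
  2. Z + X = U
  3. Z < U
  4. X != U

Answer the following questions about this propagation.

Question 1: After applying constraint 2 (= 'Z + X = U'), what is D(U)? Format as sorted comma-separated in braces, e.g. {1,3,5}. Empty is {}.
Answer: {4,6}

Derivation:
Constraint 1 (U != X) on D(U)={2,3,4,6} D(X)={1,2,5,7}: no change
Constraint 2 (Z + X = U) on D(Z)={3,5,7} D(X)={1,2,5,7} D(U)={2,3,4,6}: Z {3,5,7}->{3,5}; X {1,2,5,7}->{1}; U {2,3,4,6}->{4,6}
So after constraint 2: D(U) = {4,6}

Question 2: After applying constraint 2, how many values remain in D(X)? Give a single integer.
Constraint 1 (U != X) on D(U)={2,3,4,6} D(X)={1,2,5,7}: no change
Constraint 2 (Z + X = U) on D(Z)={3,5,7} D(X)={1,2,5,7} D(U)={2,3,4,6}: Z {3,5,7}->{3,5}; X {1,2,5,7}->{1}; U {2,3,4,6}->{4,6}
So after constraint 2: D(X)={1}, size = 1

Answer: 1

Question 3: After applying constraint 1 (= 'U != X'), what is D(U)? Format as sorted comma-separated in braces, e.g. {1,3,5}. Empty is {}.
Answer: {2,3,4,6}

Derivation:
Constraint 1 (U != X) on D(U)={2,3,4,6} D(X)={1,2,5,7}: no change
So after constraint 1: D(U) = {2,3,4,6}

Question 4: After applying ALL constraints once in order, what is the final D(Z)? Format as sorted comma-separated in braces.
Constraint 1 (U != X) on D(U)={2,3,4,6} D(X)={1,2,5,7}: no change
Constraint 2 (Z + X = U) on D(Z)={3,5,7} D(X)={1,2,5,7} D(U)={2,3,4,6}: Z {3,5,7}->{3,5}; X {1,2,5,7}->{1}; U {2,3,4,6}->{4,6}
Constraint 3 (Z < U) on D(Z)={3,5} D(U)={4,6}: no change
Constraint 4 (X != U) on D(X)={1} D(U)={4,6}: no change
So after all 4 constraints: D(Z) = {3,5}

Answer: {3,5}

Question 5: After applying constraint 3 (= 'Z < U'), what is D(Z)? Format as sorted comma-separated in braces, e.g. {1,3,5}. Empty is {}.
Constraint 1 (U != X) on D(U)={2,3,4,6} D(X)={1,2,5,7}: no change
Constraint 2 (Z + X = U) on D(Z)={3,5,7} D(X)={1,2,5,7} D(U)={2,3,4,6}: Z {3,5,7}->{3,5}; X {1,2,5,7}->{1}; U {2,3,4,6}->{4,6}
Constraint 3 (Z < U) on D(Z)={3,5} D(U)={4,6}: no change
So after constraint 3: D(Z) = {3,5}

Answer: {3,5}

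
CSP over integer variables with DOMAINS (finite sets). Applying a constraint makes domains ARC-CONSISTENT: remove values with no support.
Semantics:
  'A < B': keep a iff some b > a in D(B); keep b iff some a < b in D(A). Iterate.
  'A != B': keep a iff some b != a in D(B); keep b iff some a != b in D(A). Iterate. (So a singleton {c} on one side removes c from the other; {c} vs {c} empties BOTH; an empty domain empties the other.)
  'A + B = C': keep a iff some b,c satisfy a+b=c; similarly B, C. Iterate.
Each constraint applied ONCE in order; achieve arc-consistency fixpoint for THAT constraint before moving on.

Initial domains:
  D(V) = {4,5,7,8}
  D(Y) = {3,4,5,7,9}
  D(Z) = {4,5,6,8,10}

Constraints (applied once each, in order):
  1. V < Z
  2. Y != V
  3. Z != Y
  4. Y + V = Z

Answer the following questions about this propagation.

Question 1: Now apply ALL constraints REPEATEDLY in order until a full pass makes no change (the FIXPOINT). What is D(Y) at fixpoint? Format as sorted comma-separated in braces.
pass 0 (initial): D(Y)={3,4,5,7,9}
pass 1: V {4,5,7,8}->{4,5,7}; Y {3,4,5,7,9}->{3,4,5}; Z {4,5,6,8,10}->{8,10}
pass 2: no change
Fixpoint after 2 passes: D(Y) = {3,4,5}

Answer: {3,4,5}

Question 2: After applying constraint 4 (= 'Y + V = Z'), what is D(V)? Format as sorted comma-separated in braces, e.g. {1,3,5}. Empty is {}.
Answer: {4,5,7}

Derivation:
Constraint 1 (V < Z) on D(V)={4,5,7,8} D(Z)={4,5,6,8,10}: Z {4,5,6,8,10}->{5,6,8,10}
Constraint 2 (Y != V) on D(Y)={3,4,5,7,9} D(V)={4,5,7,8}: no change
Constraint 3 (Z != Y) on D(Z)={5,6,8,10} D(Y)={3,4,5,7,9}: no change
Constraint 4 (Y + V = Z) on D(Y)={3,4,5,7,9} D(V)={4,5,7,8} D(Z)={5,6,8,10}: Y {3,4,5,7,9}->{3,4,5}; V {4,5,7,8}->{4,5,7}; Z {5,6,8,10}->{8,10}
So after constraint 4: D(V) = {4,5,7}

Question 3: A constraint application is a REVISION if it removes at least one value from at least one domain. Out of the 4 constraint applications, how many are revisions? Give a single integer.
Answer: 2

Derivation:
Constraint 1 (V < Z) on D(V)={4,5,7,8} D(Z)={4,5,6,8,10}: Z {4,5,6,8,10}->{5,6,8,10} => REVISION
Constraint 2 (Y != V) on D(Y)={3,4,5,7,9} D(V)={4,5,7,8}: no change => not a revision
Constraint 3 (Z != Y) on D(Z)={5,6,8,10} D(Y)={3,4,5,7,9}: no change => not a revision
Constraint 4 (Y + V = Z) on D(Y)={3,4,5,7,9} D(V)={4,5,7,8} D(Z)={5,6,8,10}: Y {3,4,5,7,9}->{3,4,5}; V {4,5,7,8}->{4,5,7}; Z {5,6,8,10}->{8,10} => REVISION
Total revisions = 2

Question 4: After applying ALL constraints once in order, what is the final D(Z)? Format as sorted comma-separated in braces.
Answer: {8,10}

Derivation:
Constraint 1 (V < Z) on D(V)={4,5,7,8} D(Z)={4,5,6,8,10}: Z {4,5,6,8,10}->{5,6,8,10}
Constraint 2 (Y != V) on D(Y)={3,4,5,7,9} D(V)={4,5,7,8}: no change
Constraint 3 (Z != Y) on D(Z)={5,6,8,10} D(Y)={3,4,5,7,9}: no change
Constraint 4 (Y + V = Z) on D(Y)={3,4,5,7,9} D(V)={4,5,7,8} D(Z)={5,6,8,10}: Y {3,4,5,7,9}->{3,4,5}; V {4,5,7,8}->{4,5,7}; Z {5,6,8,10}->{8,10}
So after all 4 constraints: D(Z) = {8,10}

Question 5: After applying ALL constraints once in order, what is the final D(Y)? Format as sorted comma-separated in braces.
Answer: {3,4,5}

Derivation:
Constraint 1 (V < Z) on D(V)={4,5,7,8} D(Z)={4,5,6,8,10}: Z {4,5,6,8,10}->{5,6,8,10}
Constraint 2 (Y != V) on D(Y)={3,4,5,7,9} D(V)={4,5,7,8}: no change
Constraint 3 (Z != Y) on D(Z)={5,6,8,10} D(Y)={3,4,5,7,9}: no change
Constraint 4 (Y + V = Z) on D(Y)={3,4,5,7,9} D(V)={4,5,7,8} D(Z)={5,6,8,10}: Y {3,4,5,7,9}->{3,4,5}; V {4,5,7,8}->{4,5,7}; Z {5,6,8,10}->{8,10}
So after all 4 constraints: D(Y) = {3,4,5}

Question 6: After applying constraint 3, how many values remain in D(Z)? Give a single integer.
Constraint 1 (V < Z) on D(V)={4,5,7,8} D(Z)={4,5,6,8,10}: Z {4,5,6,8,10}->{5,6,8,10}
Constraint 2 (Y != V) on D(Y)={3,4,5,7,9} D(V)={4,5,7,8}: no change
Constraint 3 (Z != Y) on D(Z)={5,6,8,10} D(Y)={3,4,5,7,9}: no change
So after constraint 3: D(Z)={5,6,8,10}, size = 4

Answer: 4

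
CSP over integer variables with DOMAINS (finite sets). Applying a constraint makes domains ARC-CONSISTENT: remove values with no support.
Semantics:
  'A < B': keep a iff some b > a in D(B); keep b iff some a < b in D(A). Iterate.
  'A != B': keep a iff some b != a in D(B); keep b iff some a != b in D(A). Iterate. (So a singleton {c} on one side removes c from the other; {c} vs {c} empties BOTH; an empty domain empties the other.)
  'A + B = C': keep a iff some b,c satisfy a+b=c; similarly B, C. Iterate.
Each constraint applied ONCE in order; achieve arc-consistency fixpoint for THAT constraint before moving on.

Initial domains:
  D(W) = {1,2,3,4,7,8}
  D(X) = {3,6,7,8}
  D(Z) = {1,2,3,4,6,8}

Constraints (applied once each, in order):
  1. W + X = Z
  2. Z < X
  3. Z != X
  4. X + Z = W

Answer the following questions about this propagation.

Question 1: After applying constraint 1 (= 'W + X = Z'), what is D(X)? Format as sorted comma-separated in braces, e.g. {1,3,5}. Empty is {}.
Answer: {3,6,7}

Derivation:
Constraint 1 (W + X = Z) on D(W)={1,2,3,4,7,8} D(X)={3,6,7,8} D(Z)={1,2,3,4,6,8}: W {1,2,3,4,7,8}->{1,2,3}; X {3,6,7,8}->{3,6,7}; Z {1,2,3,4,6,8}->{4,6,8}
So after constraint 1: D(X) = {3,6,7}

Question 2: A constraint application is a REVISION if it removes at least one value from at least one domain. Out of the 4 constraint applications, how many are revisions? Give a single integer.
Constraint 1 (W + X = Z) on D(W)={1,2,3,4,7,8} D(X)={3,6,7,8} D(Z)={1,2,3,4,6,8}: W {1,2,3,4,7,8}->{1,2,3}; X {3,6,7,8}->{3,6,7}; Z {1,2,3,4,6,8}->{4,6,8} => REVISION
Constraint 2 (Z < X) on D(Z)={4,6,8} D(X)={3,6,7}: Z {4,6,8}->{4,6}; X {3,6,7}->{6,7} => REVISION
Constraint 3 (Z != X) on D(Z)={4,6} D(X)={6,7}: no change => not a revision
Constraint 4 (X + Z = W) on D(X)={6,7} D(Z)={4,6} D(W)={1,2,3}: X {6,7}->{}; Z {4,6}->{}; W {1,2,3}->{} => REVISION
Total revisions = 3

Answer: 3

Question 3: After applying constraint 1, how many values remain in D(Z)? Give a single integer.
Answer: 3

Derivation:
Constraint 1 (W + X = Z) on D(W)={1,2,3,4,7,8} D(X)={3,6,7,8} D(Z)={1,2,3,4,6,8}: W {1,2,3,4,7,8}->{1,2,3}; X {3,6,7,8}->{3,6,7}; Z {1,2,3,4,6,8}->{4,6,8}
So after constraint 1: D(Z)={4,6,8}, size = 3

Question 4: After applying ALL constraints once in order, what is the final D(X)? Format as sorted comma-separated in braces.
Constraint 1 (W + X = Z) on D(W)={1,2,3,4,7,8} D(X)={3,6,7,8} D(Z)={1,2,3,4,6,8}: W {1,2,3,4,7,8}->{1,2,3}; X {3,6,7,8}->{3,6,7}; Z {1,2,3,4,6,8}->{4,6,8}
Constraint 2 (Z < X) on D(Z)={4,6,8} D(X)={3,6,7}: Z {4,6,8}->{4,6}; X {3,6,7}->{6,7}
Constraint 3 (Z != X) on D(Z)={4,6} D(X)={6,7}: no change
Constraint 4 (X + Z = W) on D(X)={6,7} D(Z)={4,6} D(W)={1,2,3}: X {6,7}->{}; Z {4,6}->{}; W {1,2,3}->{}
So after all 4 constraints: D(X) = {}

Answer: {}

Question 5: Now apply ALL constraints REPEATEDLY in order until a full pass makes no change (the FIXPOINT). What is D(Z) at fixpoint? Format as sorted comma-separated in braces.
Answer: {}

Derivation:
pass 0 (initial): D(Z)={1,2,3,4,6,8}
pass 1: W {1,2,3,4,7,8}->{}; X {3,6,7,8}->{}; Z {1,2,3,4,6,8}->{}
pass 2: no change
Fixpoint after 2 passes: D(Z) = {}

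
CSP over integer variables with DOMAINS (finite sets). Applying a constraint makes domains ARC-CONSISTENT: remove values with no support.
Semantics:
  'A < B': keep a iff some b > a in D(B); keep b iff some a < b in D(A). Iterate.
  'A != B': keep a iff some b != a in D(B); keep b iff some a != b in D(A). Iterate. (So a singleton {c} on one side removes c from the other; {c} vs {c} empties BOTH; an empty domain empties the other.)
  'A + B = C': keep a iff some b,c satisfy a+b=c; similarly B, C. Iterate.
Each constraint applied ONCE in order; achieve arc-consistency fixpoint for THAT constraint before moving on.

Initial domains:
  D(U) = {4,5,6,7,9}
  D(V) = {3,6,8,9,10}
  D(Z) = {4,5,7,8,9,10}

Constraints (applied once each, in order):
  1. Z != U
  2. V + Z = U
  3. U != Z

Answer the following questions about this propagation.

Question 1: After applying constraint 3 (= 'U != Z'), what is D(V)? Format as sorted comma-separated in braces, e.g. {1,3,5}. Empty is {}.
Answer: {3}

Derivation:
Constraint 1 (Z != U) on D(Z)={4,5,7,8,9,10} D(U)={4,5,6,7,9}: no change
Constraint 2 (V + Z = U) on D(V)={3,6,8,9,10} D(Z)={4,5,7,8,9,10} D(U)={4,5,6,7,9}: V {3,6,8,9,10}->{3}; Z {4,5,7,8,9,10}->{4}; U {4,5,6,7,9}->{7}
Constraint 3 (U != Z) on D(U)={7} D(Z)={4}: no change
So after constraint 3: D(V) = {3}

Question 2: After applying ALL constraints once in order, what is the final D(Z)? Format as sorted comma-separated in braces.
Constraint 1 (Z != U) on D(Z)={4,5,7,8,9,10} D(U)={4,5,6,7,9}: no change
Constraint 2 (V + Z = U) on D(V)={3,6,8,9,10} D(Z)={4,5,7,8,9,10} D(U)={4,5,6,7,9}: V {3,6,8,9,10}->{3}; Z {4,5,7,8,9,10}->{4}; U {4,5,6,7,9}->{7}
Constraint 3 (U != Z) on D(U)={7} D(Z)={4}: no change
So after all 3 constraints: D(Z) = {4}

Answer: {4}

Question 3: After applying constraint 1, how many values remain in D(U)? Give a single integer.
Answer: 5

Derivation:
Constraint 1 (Z != U) on D(Z)={4,5,7,8,9,10} D(U)={4,5,6,7,9}: no change
So after constraint 1: D(U)={4,5,6,7,9}, size = 5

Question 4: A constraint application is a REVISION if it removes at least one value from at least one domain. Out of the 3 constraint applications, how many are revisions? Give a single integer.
Constraint 1 (Z != U) on D(Z)={4,5,7,8,9,10} D(U)={4,5,6,7,9}: no change => not a revision
Constraint 2 (V + Z = U) on D(V)={3,6,8,9,10} D(Z)={4,5,7,8,9,10} D(U)={4,5,6,7,9}: V {3,6,8,9,10}->{3}; Z {4,5,7,8,9,10}->{4}; U {4,5,6,7,9}->{7} => REVISION
Constraint 3 (U != Z) on D(U)={7} D(Z)={4}: no change => not a revision
Total revisions = 1

Answer: 1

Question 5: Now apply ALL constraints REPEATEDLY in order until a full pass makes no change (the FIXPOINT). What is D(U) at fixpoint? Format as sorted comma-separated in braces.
pass 0 (initial): D(U)={4,5,6,7,9}
pass 1: U {4,5,6,7,9}->{7}; V {3,6,8,9,10}->{3}; Z {4,5,7,8,9,10}->{4}
pass 2: no change
Fixpoint after 2 passes: D(U) = {7}

Answer: {7}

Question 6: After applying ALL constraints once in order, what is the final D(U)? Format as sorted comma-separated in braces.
Constraint 1 (Z != U) on D(Z)={4,5,7,8,9,10} D(U)={4,5,6,7,9}: no change
Constraint 2 (V + Z = U) on D(V)={3,6,8,9,10} D(Z)={4,5,7,8,9,10} D(U)={4,5,6,7,9}: V {3,6,8,9,10}->{3}; Z {4,5,7,8,9,10}->{4}; U {4,5,6,7,9}->{7}
Constraint 3 (U != Z) on D(U)={7} D(Z)={4}: no change
So after all 3 constraints: D(U) = {7}

Answer: {7}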